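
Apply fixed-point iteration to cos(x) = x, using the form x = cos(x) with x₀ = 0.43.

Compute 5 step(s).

Equation: cos(x) = x
Fixed-point form: x = cos(x)
x₀ = 0.43

x_1 = g(0.430000) = 0.908966
x_2 = g(0.908966) = 0.614562
x_3 = g(0.614562) = 0.817026
x_4 = g(0.817026) = 0.684393
x_5 = g(0.684393) = 0.774803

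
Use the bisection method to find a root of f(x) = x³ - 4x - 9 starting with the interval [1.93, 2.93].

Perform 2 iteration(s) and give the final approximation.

f(x) = x³ - 4x - 9
Initial interval: [1.93, 2.93]

Iteration 1:
  c_1 = (1.930000 + 2.930000)/2 = 2.430000
  f(c_1) = f(2.430000) = -4.371093
  f(a) × f(c) ≥ 0, new interval: [2.430000, 2.930000]
Iteration 2:
  c_2 = (2.430000 + 2.930000)/2 = 2.680000
  f(c_2) = f(2.680000) = -0.471168
  f(a) × f(c) ≥ 0, new interval: [2.680000, 2.930000]

After 2 iteration(s), the approximation is c_2 = 2.680000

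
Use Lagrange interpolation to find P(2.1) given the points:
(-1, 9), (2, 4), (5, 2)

Lagrange interpolation formula:
P(x) = Σ yᵢ × Lᵢ(x)
where Lᵢ(x) = Π_{j≠i} (x - xⱼ)/(xᵢ - xⱼ)

L_0(2.1) = (2.1 - 2)/(-1 - 2) × (2.1 - 5)/(-1 - 5) = -0.016111
L_1(2.1) = (2.1 - (-1))/(2 - (-1)) × (2.1 - 5)/(2 - 5) = 0.998889
L_2(2.1) = (2.1 - (-1))/(5 - (-1)) × (2.1 - 2)/(5 - 2) = 0.017222

P(2.1) = 9×L_0(2.1) + 4×L_1(2.1) + 2×L_2(2.1)
P(2.1) = 3.885000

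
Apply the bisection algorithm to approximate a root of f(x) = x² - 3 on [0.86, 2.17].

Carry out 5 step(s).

f(x) = x² - 3
Initial interval: [0.86, 2.17]

Iteration 1:
  c_1 = (0.860000 + 2.170000)/2 = 1.515000
  f(c_1) = f(1.515000) = -0.704775
  f(a) × f(c) ≥ 0, new interval: [1.515000, 2.170000]
Iteration 2:
  c_2 = (1.515000 + 2.170000)/2 = 1.842500
  f(c_2) = f(1.842500) = 0.394806
  f(a) × f(c) < 0, new interval: [1.515000, 1.842500]
Iteration 3:
  c_3 = (1.515000 + 1.842500)/2 = 1.678750
  f(c_3) = f(1.678750) = -0.181798
  f(a) × f(c) ≥ 0, new interval: [1.678750, 1.842500]
Iteration 4:
  c_4 = (1.678750 + 1.842500)/2 = 1.760625
  f(c_4) = f(1.760625) = 0.099800
  f(a) × f(c) < 0, new interval: [1.678750, 1.760625]
Iteration 5:
  c_5 = (1.678750 + 1.760625)/2 = 1.719688
  f(c_5) = f(1.719688) = -0.042675
  f(a) × f(c) ≥ 0, new interval: [1.719688, 1.760625]

After 5 iteration(s), the approximation is c_5 = 1.719688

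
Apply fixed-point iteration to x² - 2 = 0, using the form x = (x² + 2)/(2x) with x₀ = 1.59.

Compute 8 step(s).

Equation: x² - 2 = 0
Fixed-point form: x = (x² + 2)/(2x)
x₀ = 1.59

x_1 = g(1.590000) = 1.423931
x_2 = g(1.423931) = 1.414247
x_3 = g(1.414247) = 1.414214
x_4 = g(1.414214) = 1.414214
x_5 = g(1.414214) = 1.414214
x_6 = g(1.414214) = 1.414214
x_7 = g(1.414214) = 1.414214
x_8 = g(1.414214) = 1.414214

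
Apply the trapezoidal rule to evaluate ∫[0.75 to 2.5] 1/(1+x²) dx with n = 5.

f(x) = 1/(1+x²)
a = 0.75, b = 2.5, n = 5
h = (b - a)/n = 0.350000

Trapezoidal rule: (h/2)[f(x₀) + 2f(x₁) + 2f(x₂) + ... + f(xₙ)]

x_0 = 0.7500, f(x_0) = 0.640000, coefficient = 1
x_1 = 1.1000, f(x_1) = 0.452489, coefficient = 2
x_2 = 1.4500, f(x_2) = 0.322321, coefficient = 2
x_3 = 1.8000, f(x_3) = 0.235849, coefficient = 2
x_4 = 2.1500, f(x_4) = 0.177857, coefficient = 2
x_5 = 2.5000, f(x_5) = 0.137931, coefficient = 1

I ≈ (0.350000/2) × 3.154962 = 0.552118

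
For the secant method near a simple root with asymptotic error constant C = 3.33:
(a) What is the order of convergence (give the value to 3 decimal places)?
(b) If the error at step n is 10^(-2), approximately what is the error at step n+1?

(a) Secant method has superlinear convergence with order φ = (1+√5)/2 ≈ 1.618.
    This means |e_{n+1}| ≈ C|e_n|^1.618.

(b) With |e_n| = 10^(-2) and C = 3.33:
    |e_{n+1}| ≈ 3.33 × (10^(-2))^1.618 = 3.33 × 10^(-3.24)

(a) ≈ 1.618 (golden ratio); (b) |e_{n+1}| ≈ 1.934e-03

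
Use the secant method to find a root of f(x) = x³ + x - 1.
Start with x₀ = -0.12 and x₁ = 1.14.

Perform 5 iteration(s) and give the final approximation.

f(x) = x³ + x - 1
x₀ = -0.12, x₁ = 1.14

Secant formula: x_{n+1} = x_n - f(x_n)(x_n - x_{n-1})/(f(x_n) - f(x_{n-1}))

Iteration 1:
  f(-0.120000) = -1.121728
  f(1.140000) = 1.621544
  x_2 = 1.140000 - 1.621544×(1.140000 - (-0.120000))/(1.621544 - (-1.121728))
       = 0.395216
Iteration 2:
  f(1.140000) = 1.621544
  f(0.395216) = -0.543053
  x_3 = 0.395216 - (-0.543053)×(0.395216 - 1.140000)/(-0.543053 - 1.621544)
       = 0.582067
Iteration 3:
  f(0.395216) = -0.543053
  f(0.582067) = -0.220728
  x_4 = 0.582067 - (-0.220728)×(0.582067 - 0.395216)/(-0.220728 - (-0.543053))
       = 0.710022
Iteration 4:
  f(0.582067) = -0.220728
  f(0.710022) = 0.067966
  x_5 = 0.710022 - 0.067966×(0.710022 - 0.582067)/(0.067966 - (-0.220728))
       = 0.679898
Iteration 5:
  f(0.710022) = 0.067966
  f(0.679898) = -0.005812
  x_6 = 0.679898 - (-0.005812)×(0.679898 - 0.710022)/(-0.005812 - 0.067966)
       = 0.682271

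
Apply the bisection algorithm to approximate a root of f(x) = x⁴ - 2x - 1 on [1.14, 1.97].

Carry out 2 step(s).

f(x) = x⁴ - 2x - 1
Initial interval: [1.14, 1.97]

Iteration 1:
  c_1 = (1.140000 + 1.970000)/2 = 1.555000
  f(c_1) = f(1.555000) = 1.736845
  f(a) × f(c) < 0, new interval: [1.140000, 1.555000]
Iteration 2:
  c_2 = (1.140000 + 1.555000)/2 = 1.347500
  f(c_2) = f(1.347500) = -0.398029
  f(a) × f(c) ≥ 0, new interval: [1.347500, 1.555000]

After 2 iteration(s), the approximation is c_2 = 1.347500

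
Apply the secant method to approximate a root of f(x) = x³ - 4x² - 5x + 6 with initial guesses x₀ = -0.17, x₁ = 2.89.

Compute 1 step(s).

f(x) = x³ - 4x² - 5x + 6
x₀ = -0.17, x₁ = 2.89

Secant formula: x_{n+1} = x_n - f(x_n)(x_n - x_{n-1})/(f(x_n) - f(x_{n-1}))

Iteration 1:
  f(-0.170000) = 6.729487
  f(2.890000) = -17.720831
  x_2 = 2.890000 - (-17.720831)×(2.890000 - (-0.170000))/(-17.720831 - 6.729487)
       = 0.672207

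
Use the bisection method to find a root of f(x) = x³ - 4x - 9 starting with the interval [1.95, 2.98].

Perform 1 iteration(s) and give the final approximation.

f(x) = x³ - 4x - 9
Initial interval: [1.95, 2.98]

Iteration 1:
  c_1 = (1.950000 + 2.980000)/2 = 2.465000
  f(c_1) = f(2.465000) = -3.882105
  f(a) × f(c) ≥ 0, new interval: [2.465000, 2.980000]

After 1 iteration(s), the approximation is c_1 = 2.465000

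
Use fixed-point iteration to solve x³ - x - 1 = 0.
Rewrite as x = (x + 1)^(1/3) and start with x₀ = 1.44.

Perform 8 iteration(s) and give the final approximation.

Equation: x³ - x - 1 = 0
Fixed-point form: x = (x + 1)^(1/3)
x₀ = 1.44

x_1 = g(1.440000) = 1.346263
x_2 = g(1.346263) = 1.328798
x_3 = g(1.328798) = 1.325492
x_4 = g(1.325492) = 1.324865
x_5 = g(1.324865) = 1.324746
x_6 = g(1.324746) = 1.324723
x_7 = g(1.324723) = 1.324719
x_8 = g(1.324719) = 1.324718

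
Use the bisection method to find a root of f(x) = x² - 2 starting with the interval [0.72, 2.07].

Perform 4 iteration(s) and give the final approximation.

f(x) = x² - 2
Initial interval: [0.72, 2.07]

Iteration 1:
  c_1 = (0.720000 + 2.070000)/2 = 1.395000
  f(c_1) = f(1.395000) = -0.053975
  f(a) × f(c) ≥ 0, new interval: [1.395000, 2.070000]
Iteration 2:
  c_2 = (1.395000 + 2.070000)/2 = 1.732500
  f(c_2) = f(1.732500) = 1.001556
  f(a) × f(c) < 0, new interval: [1.395000, 1.732500]
Iteration 3:
  c_3 = (1.395000 + 1.732500)/2 = 1.563750
  f(c_3) = f(1.563750) = 0.445314
  f(a) × f(c) < 0, new interval: [1.395000, 1.563750]
Iteration 4:
  c_4 = (1.395000 + 1.563750)/2 = 1.479375
  f(c_4) = f(1.479375) = 0.188550
  f(a) × f(c) < 0, new interval: [1.395000, 1.479375]

After 4 iteration(s), the approximation is c_4 = 1.479375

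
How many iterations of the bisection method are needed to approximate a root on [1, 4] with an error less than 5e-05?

We need (b-a)/2^n ≤ 5e-05
(4 - 1)/2^n ≤ 5e-05
3/2^n ≤ 5e-05
2^n ≥ 60000
n ≥ log₂(60000) = 15.87
n ≥ 16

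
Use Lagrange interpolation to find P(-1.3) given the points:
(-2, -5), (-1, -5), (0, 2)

Lagrange interpolation formula:
P(x) = Σ yᵢ × Lᵢ(x)
where Lᵢ(x) = Π_{j≠i} (x - xⱼ)/(xᵢ - xⱼ)

L_0(-1.3) = (-1.3 - (-1))/(-2 - (-1)) × (-1.3 - 0)/(-2 - 0) = 0.195000
L_1(-1.3) = (-1.3 - (-2))/(-1 - (-2)) × (-1.3 - 0)/(-1 - 0) = 0.910000
L_2(-1.3) = (-1.3 - (-2))/(0 - (-2)) × (-1.3 - (-1))/(0 - (-1)) = -0.105000

P(-1.3) = (-5)×L_0(-1.3) + (-5)×L_1(-1.3) + 2×L_2(-1.3)
P(-1.3) = -5.735000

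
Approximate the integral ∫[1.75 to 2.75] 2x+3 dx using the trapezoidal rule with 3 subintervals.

f(x) = 2x+3
a = 1.75, b = 2.75, n = 3
h = (b - a)/n = 0.333333

Trapezoidal rule: (h/2)[f(x₀) + 2f(x₁) + 2f(x₂) + ... + f(xₙ)]

x_0 = 1.7500, f(x_0) = 6.500000, coefficient = 1
x_1 = 2.0833, f(x_1) = 7.166667, coefficient = 2
x_2 = 2.4167, f(x_2) = 7.833333, coefficient = 2
x_3 = 2.7500, f(x_3) = 8.500000, coefficient = 1

I ≈ (0.333333/2) × 45.000000 = 7.500000
Exact value: 7.500000
Error: 0.000000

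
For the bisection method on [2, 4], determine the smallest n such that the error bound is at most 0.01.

We need (b-a)/2^n ≤ 0.01
(4 - 2)/2^n ≤ 0.01
2/2^n ≤ 0.01
2^n ≥ 200
n ≥ log₂(200) = 7.64
n ≥ 8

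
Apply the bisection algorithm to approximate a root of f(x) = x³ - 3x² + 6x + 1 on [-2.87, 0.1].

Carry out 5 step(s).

f(x) = x³ - 3x² + 6x + 1
Initial interval: [-2.87, 0.1]

Iteration 1:
  c_1 = (-2.870000 + 0.100000)/2 = -1.385000
  f(c_1) = f(-1.385000) = -15.721417
  f(a) × f(c) ≥ 0, new interval: [-1.385000, 0.100000]
Iteration 2:
  c_2 = (-1.385000 + 0.100000)/2 = -0.642500
  f(c_2) = f(-0.642500) = -4.358647
  f(a) × f(c) ≥ 0, new interval: [-0.642500, 0.100000]
Iteration 3:
  c_3 = (-0.642500 + 0.100000)/2 = -0.271250
  f(c_3) = f(-0.271250) = -0.868187
  f(a) × f(c) ≥ 0, new interval: [-0.271250, 0.100000]
Iteration 4:
  c_4 = (-0.271250 + 0.100000)/2 = -0.085625
  f(c_4) = f(-0.085625) = 0.463627
  f(a) × f(c) < 0, new interval: [-0.271250, -0.085625]
Iteration 5:
  c_5 = (-0.271250 + (-0.085625))/2 = -0.178437
  f(c_5) = f(-0.178437) = -0.171826
  f(a) × f(c) ≥ 0, new interval: [-0.178437, -0.085625]

After 5 iteration(s), the approximation is c_5 = -0.178437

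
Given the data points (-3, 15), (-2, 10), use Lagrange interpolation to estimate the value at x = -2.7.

Lagrange interpolation formula:
P(x) = Σ yᵢ × Lᵢ(x)
where Lᵢ(x) = Π_{j≠i} (x - xⱼ)/(xᵢ - xⱼ)

L_0(-2.7) = (-2.7 - (-2))/(-3 - (-2)) = 0.700000
L_1(-2.7) = (-2.7 - (-3))/(-2 - (-3)) = 0.300000

P(-2.7) = 15×L_0(-2.7) + 10×L_1(-2.7)
P(-2.7) = 13.500000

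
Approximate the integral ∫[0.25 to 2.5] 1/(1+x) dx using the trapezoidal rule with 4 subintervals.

f(x) = 1/(1+x)
a = 0.25, b = 2.5, n = 4
h = (b - a)/n = 0.562500

Trapezoidal rule: (h/2)[f(x₀) + 2f(x₁) + 2f(x₂) + ... + f(xₙ)]

x_0 = 0.2500, f(x_0) = 0.800000, coefficient = 1
x_1 = 0.8125, f(x_1) = 0.551724, coefficient = 2
x_2 = 1.3750, f(x_2) = 0.421053, coefficient = 2
x_3 = 1.9375, f(x_3) = 0.340426, coefficient = 2
x_4 = 2.5000, f(x_4) = 0.285714, coefficient = 1

I ≈ (0.562500/2) × 3.712119 = 1.044033
Exact value: 1.029619
Error: 0.014414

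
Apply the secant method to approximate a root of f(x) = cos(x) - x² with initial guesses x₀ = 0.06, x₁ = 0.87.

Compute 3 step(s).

f(x) = cos(x) - x²
x₀ = 0.06, x₁ = 0.87

Secant formula: x_{n+1} = x_n - f(x_n)(x_n - x_{n-1})/(f(x_n) - f(x_{n-1}))

Iteration 1:
  f(0.060000) = 0.994601
  f(0.870000) = -0.112073
  x_2 = 0.870000 - (-0.112073)×(0.870000 - 0.060000)/(-0.112073 - 0.994601)
       = 0.787971
Iteration 2:
  f(0.870000) = -0.112073
  f(0.787971) = 0.084387
  x_3 = 0.787971 - 0.084387×(0.787971 - 0.870000)/(0.084387 - (-0.112073))
       = 0.823205
Iteration 3:
  f(0.787971) = 0.084387
  f(0.823205) = 0.002207
  x_4 = 0.823205 - 0.002207×(0.823205 - 0.787971)/(0.002207 - 0.084387)
       = 0.824152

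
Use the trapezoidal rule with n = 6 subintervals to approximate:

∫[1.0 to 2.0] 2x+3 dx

f(x) = 2x+3
a = 1.0, b = 2.0, n = 6
h = (b - a)/n = 0.166667

Trapezoidal rule: (h/2)[f(x₀) + 2f(x₁) + 2f(x₂) + ... + f(xₙ)]

x_0 = 1.0000, f(x_0) = 5.000000, coefficient = 1
x_1 = 1.1667, f(x_1) = 5.333333, coefficient = 2
x_2 = 1.3333, f(x_2) = 5.666667, coefficient = 2
x_3 = 1.5000, f(x_3) = 6.000000, coefficient = 2
x_4 = 1.6667, f(x_4) = 6.333333, coefficient = 2
x_5 = 1.8333, f(x_5) = 6.666667, coefficient = 2
x_6 = 2.0000, f(x_6) = 7.000000, coefficient = 1

I ≈ (0.166667/2) × 72.000000 = 6.000000
Exact value: 6.000000
Error: 0.000000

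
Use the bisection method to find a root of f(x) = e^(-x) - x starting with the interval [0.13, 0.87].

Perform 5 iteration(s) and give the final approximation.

f(x) = e^(-x) - x
Initial interval: [0.13, 0.87]

Iteration 1:
  c_1 = (0.130000 + 0.870000)/2 = 0.500000
  f(c_1) = f(0.500000) = 0.106531
  f(a) × f(c) ≥ 0, new interval: [0.500000, 0.870000]
Iteration 2:
  c_2 = (0.500000 + 0.870000)/2 = 0.685000
  f(c_2) = f(0.685000) = -0.180910
  f(a) × f(c) < 0, new interval: [0.500000, 0.685000]
Iteration 3:
  c_3 = (0.500000 + 0.685000)/2 = 0.592500
  f(c_3) = f(0.592500) = -0.039557
  f(a) × f(c) < 0, new interval: [0.500000, 0.592500]
Iteration 4:
  c_4 = (0.500000 + 0.592500)/2 = 0.546250
  f(c_4) = f(0.546250) = 0.032867
  f(a) × f(c) ≥ 0, new interval: [0.546250, 0.592500]
Iteration 5:
  c_5 = (0.546250 + 0.592500)/2 = 0.569375
  f(c_5) = f(0.569375) = -0.003496
  f(a) × f(c) < 0, new interval: [0.546250, 0.569375]

After 5 iteration(s), the approximation is c_5 = 0.569375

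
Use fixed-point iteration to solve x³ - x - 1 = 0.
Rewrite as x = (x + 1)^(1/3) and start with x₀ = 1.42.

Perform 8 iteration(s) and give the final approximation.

Equation: x³ - x - 1 = 0
Fixed-point form: x = (x + 1)^(1/3)
x₀ = 1.42

x_1 = g(1.420000) = 1.342575
x_2 = g(1.342575) = 1.328101
x_3 = g(1.328101) = 1.325360
x_4 = g(1.325360) = 1.324840
x_5 = g(1.324840) = 1.324741
x_6 = g(1.324741) = 1.324722
x_7 = g(1.324722) = 1.324719
x_8 = g(1.324719) = 1.324718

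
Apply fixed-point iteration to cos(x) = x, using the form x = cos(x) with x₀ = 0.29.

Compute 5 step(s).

Equation: cos(x) = x
Fixed-point form: x = cos(x)
x₀ = 0.29

x_1 = g(0.290000) = 0.958244
x_2 = g(0.958244) = 0.574958
x_3 = g(0.574958) = 0.839215
x_4 = g(0.839215) = 0.668047
x_5 = g(0.668047) = 0.785033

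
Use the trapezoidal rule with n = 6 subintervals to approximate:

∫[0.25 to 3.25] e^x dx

f(x) = e^x
a = 0.25, b = 3.25, n = 6
h = (b - a)/n = 0.500000

Trapezoidal rule: (h/2)[f(x₀) + 2f(x₁) + 2f(x₂) + ... + f(xₙ)]

x_0 = 0.2500, f(x_0) = 1.284025, coefficient = 1
x_1 = 0.7500, f(x_1) = 2.117000, coefficient = 2
x_2 = 1.2500, f(x_2) = 3.490343, coefficient = 2
x_3 = 1.7500, f(x_3) = 5.754603, coefficient = 2
x_4 = 2.2500, f(x_4) = 9.487736, coefficient = 2
x_5 = 2.7500, f(x_5) = 15.642632, coefficient = 2
x_6 = 3.2500, f(x_6) = 25.790340, coefficient = 1

I ≈ (0.500000/2) × 100.058992 = 25.014748
Exact value: 24.506315
Error: 0.508434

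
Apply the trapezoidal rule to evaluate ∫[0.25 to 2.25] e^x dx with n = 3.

f(x) = e^x
a = 0.25, b = 2.25, n = 3
h = (b - a)/n = 0.666667

Trapezoidal rule: (h/2)[f(x₀) + 2f(x₁) + 2f(x₂) + ... + f(xₙ)]

x_0 = 0.2500, f(x_0) = 1.284025, coefficient = 1
x_1 = 0.9167, f(x_1) = 2.500940, coefficient = 2
x_2 = 1.5833, f(x_2) = 4.871166, coefficient = 2
x_3 = 2.2500, f(x_3) = 9.487736, coefficient = 1

I ≈ (0.666667/2) × 25.515973 = 8.505324
Exact value: 8.203710
Error: 0.301614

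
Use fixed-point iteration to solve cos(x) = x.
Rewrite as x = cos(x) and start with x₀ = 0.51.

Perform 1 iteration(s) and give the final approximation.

Equation: cos(x) = x
Fixed-point form: x = cos(x)
x₀ = 0.51

x_1 = g(0.510000) = 0.872745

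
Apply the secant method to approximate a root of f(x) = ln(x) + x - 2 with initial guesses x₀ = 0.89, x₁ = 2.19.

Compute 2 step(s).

f(x) = ln(x) + x - 2
x₀ = 0.89, x₁ = 2.19

Secant formula: x_{n+1} = x_n - f(x_n)(x_n - x_{n-1})/(f(x_n) - f(x_{n-1}))

Iteration 1:
  f(0.890000) = -1.226534
  f(2.190000) = 0.973902
  x_2 = 2.190000 - 0.973902×(2.190000 - 0.890000)/(0.973902 - (-1.226534))
       = 1.614627
Iteration 2:
  f(2.190000) = 0.973902
  f(1.614627) = 0.093730
  x_3 = 1.614627 - 0.093730×(1.614627 - 2.190000)/(0.093730 - 0.973902)
       = 1.553355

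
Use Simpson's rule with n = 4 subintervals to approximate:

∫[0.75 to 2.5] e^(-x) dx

f(x) = e^(-x)
a = 0.75, b = 2.5, n = 4
h = (b - a)/n = 0.437500

Simpson's rule: (h/3)[f(x₀) + 4f(x₁) + 2f(x₂) + ... + f(xₙ)]

x_0 = 0.7500, f(x_0) = 0.472367, coefficient = 1
x_1 = 1.1875, f(x_1) = 0.304983, coefficient = 4
x_2 = 1.6250, f(x_2) = 0.196912, coefficient = 2
x_3 = 2.0625, f(x_3) = 0.127136, coefficient = 4
x_4 = 2.5000, f(x_4) = 0.082085, coefficient = 1

I ≈ (0.437500/3) × 2.676749 = 0.390359
Exact value: 0.390282
Error: 0.000078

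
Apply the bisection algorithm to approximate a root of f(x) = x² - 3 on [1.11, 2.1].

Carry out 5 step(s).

f(x) = x² - 3
Initial interval: [1.11, 2.1]

Iteration 1:
  c_1 = (1.110000 + 2.100000)/2 = 1.605000
  f(c_1) = f(1.605000) = -0.423975
  f(a) × f(c) ≥ 0, new interval: [1.605000, 2.100000]
Iteration 2:
  c_2 = (1.605000 + 2.100000)/2 = 1.852500
  f(c_2) = f(1.852500) = 0.431756
  f(a) × f(c) < 0, new interval: [1.605000, 1.852500]
Iteration 3:
  c_3 = (1.605000 + 1.852500)/2 = 1.728750
  f(c_3) = f(1.728750) = -0.011423
  f(a) × f(c) ≥ 0, new interval: [1.728750, 1.852500]
Iteration 4:
  c_4 = (1.728750 + 1.852500)/2 = 1.790625
  f(c_4) = f(1.790625) = 0.206338
  f(a) × f(c) < 0, new interval: [1.728750, 1.790625]
Iteration 5:
  c_5 = (1.728750 + 1.790625)/2 = 1.759688
  f(c_5) = f(1.759688) = 0.096500
  f(a) × f(c) < 0, new interval: [1.728750, 1.759688]

After 5 iteration(s), the approximation is c_5 = 1.759688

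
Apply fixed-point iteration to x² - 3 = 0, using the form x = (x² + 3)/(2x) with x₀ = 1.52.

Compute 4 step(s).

Equation: x² - 3 = 0
Fixed-point form: x = (x² + 3)/(2x)
x₀ = 1.52

x_1 = g(1.520000) = 1.746842
x_2 = g(1.746842) = 1.732113
x_3 = g(1.732113) = 1.732051
x_4 = g(1.732051) = 1.732051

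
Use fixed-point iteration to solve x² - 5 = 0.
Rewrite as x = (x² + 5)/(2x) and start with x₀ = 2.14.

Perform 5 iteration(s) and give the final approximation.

Equation: x² - 5 = 0
Fixed-point form: x = (x² + 5)/(2x)
x₀ = 2.14

x_1 = g(2.140000) = 2.238224
x_2 = g(2.238224) = 2.236069
x_3 = g(2.236069) = 2.236068
x_4 = g(2.236068) = 2.236068
x_5 = g(2.236068) = 2.236068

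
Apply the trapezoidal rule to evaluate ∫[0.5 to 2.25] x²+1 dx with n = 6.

f(x) = x²+1
a = 0.5, b = 2.25, n = 6
h = (b - a)/n = 0.291667

Trapezoidal rule: (h/2)[f(x₀) + 2f(x₁) + 2f(x₂) + ... + f(xₙ)]

x_0 = 0.5000, f(x_0) = 1.250000, coefficient = 1
x_1 = 0.7917, f(x_1) = 1.626736, coefficient = 2
x_2 = 1.0833, f(x_2) = 2.173611, coefficient = 2
x_3 = 1.3750, f(x_3) = 2.890625, coefficient = 2
x_4 = 1.6667, f(x_4) = 3.777778, coefficient = 2
x_5 = 1.9583, f(x_5) = 4.835069, coefficient = 2
x_6 = 2.2500, f(x_6) = 6.062500, coefficient = 1

I ≈ (0.291667/2) × 37.920139 = 5.530020
Exact value: 5.505208
Error: 0.024812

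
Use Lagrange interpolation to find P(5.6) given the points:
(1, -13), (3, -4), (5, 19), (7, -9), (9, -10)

Lagrange interpolation formula:
P(x) = Σ yᵢ × Lᵢ(x)
where Lᵢ(x) = Π_{j≠i} (x - xⱼ)/(xᵢ - xⱼ)

L_0(5.6) = (5.6 - 3)/(1 - 3) × (5.6 - 5)/(1 - 5) × (5.6 - 7)/(1 - 7) × (5.6 - 9)/(1 - 9) = 0.019337
L_1(5.6) = (5.6 - 1)/(3 - 1) × (5.6 - 5)/(3 - 5) × (5.6 - 7)/(3 - 7) × (5.6 - 9)/(3 - 9) = -0.136850
L_2(5.6) = (5.6 - 1)/(5 - 1) × (5.6 - 3)/(5 - 3) × (5.6 - 7)/(5 - 7) × (5.6 - 9)/(5 - 9) = 0.889525
L_3(5.6) = (5.6 - 1)/(7 - 1) × (5.6 - 3)/(7 - 3) × (5.6 - 5)/(7 - 5) × (5.6 - 9)/(7 - 9) = 0.254150
L_4(5.6) = (5.6 - 1)/(9 - 1) × (5.6 - 3)/(9 - 3) × (5.6 - 5)/(9 - 5) × (5.6 - 7)/(9 - 7) = -0.026162

P(5.6) = (-13)×L_0(5.6) + (-4)×L_1(5.6) + 19×L_2(5.6) + (-9)×L_3(5.6) + (-10)×L_4(5.6)
P(5.6) = 15.171263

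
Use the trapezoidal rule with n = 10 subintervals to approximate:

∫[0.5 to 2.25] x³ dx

f(x) = x³
a = 0.5, b = 2.25, n = 10
h = (b - a)/n = 0.175000

Trapezoidal rule: (h/2)[f(x₀) + 2f(x₁) + 2f(x₂) + ... + f(xₙ)]

x_0 = 0.5000, f(x_0) = 0.125000, coefficient = 1
x_1 = 0.6750, f(x_1) = 0.307547, coefficient = 2
x_2 = 0.8500, f(x_2) = 0.614125, coefficient = 2
x_3 = 1.0250, f(x_3) = 1.076891, coefficient = 2
x_4 = 1.2000, f(x_4) = 1.728000, coefficient = 2
x_5 = 1.3750, f(x_5) = 2.599609, coefficient = 2
x_6 = 1.5500, f(x_6) = 3.723875, coefficient = 2
x_7 = 1.7250, f(x_7) = 5.132953, coefficient = 2
x_8 = 1.9000, f(x_8) = 6.859000, coefficient = 2
x_9 = 2.0750, f(x_9) = 8.934172, coefficient = 2
x_10 = 2.2500, f(x_10) = 11.390625, coefficient = 1

I ≈ (0.175000/2) × 73.467969 = 6.428447
Exact value: 6.391602
Error: 0.036846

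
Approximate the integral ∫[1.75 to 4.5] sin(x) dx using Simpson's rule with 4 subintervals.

f(x) = sin(x)
a = 1.75, b = 4.5, n = 4
h = (b - a)/n = 0.687500

Simpson's rule: (h/3)[f(x₀) + 4f(x₁) + 2f(x₂) + ... + f(xₙ)]

x_0 = 1.7500, f(x_0) = 0.983986, coefficient = 1
x_1 = 2.4375, f(x_1) = 0.647343, coefficient = 4
x_2 = 3.1250, f(x_2) = 0.016592, coefficient = 2
x_3 = 3.8125, f(x_3) = -0.621697, coefficient = 4
x_4 = 4.5000, f(x_4) = -0.977530, coefficient = 1

I ≈ (0.687500/3) × 0.142222 = 0.032593
Exact value: 0.032550
Error: 0.000043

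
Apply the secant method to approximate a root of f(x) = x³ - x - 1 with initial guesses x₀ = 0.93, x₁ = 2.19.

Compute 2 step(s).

f(x) = x³ - x - 1
x₀ = 0.93, x₁ = 2.19

Secant formula: x_{n+1} = x_n - f(x_n)(x_n - x_{n-1})/(f(x_n) - f(x_{n-1}))

Iteration 1:
  f(0.930000) = -1.125643
  f(2.190000) = 7.313459
  x_2 = 2.190000 - 7.313459×(2.190000 - 0.930000)/(7.313459 - (-1.125643))
       = 1.098064
Iteration 2:
  f(2.190000) = 7.313459
  f(1.098064) = -0.774079
  x_3 = 1.098064 - (-0.774079)×(1.098064 - 2.190000)/(-0.774079 - 7.313459)
       = 1.202576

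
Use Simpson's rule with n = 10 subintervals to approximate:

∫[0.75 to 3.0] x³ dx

f(x) = x³
a = 0.75, b = 3.0, n = 10
h = (b - a)/n = 0.225000

Simpson's rule: (h/3)[f(x₀) + 4f(x₁) + 2f(x₂) + ... + f(xₙ)]

x_0 = 0.7500, f(x_0) = 0.421875, coefficient = 1
x_1 = 0.9750, f(x_1) = 0.926859, coefficient = 4
x_2 = 1.2000, f(x_2) = 1.728000, coefficient = 2
x_3 = 1.4250, f(x_3) = 2.893641, coefficient = 4
x_4 = 1.6500, f(x_4) = 4.492125, coefficient = 2
x_5 = 1.8750, f(x_5) = 6.591797, coefficient = 4
x_6 = 2.1000, f(x_6) = 9.261000, coefficient = 2
x_7 = 2.3250, f(x_7) = 12.568078, coefficient = 4
x_8 = 2.5500, f(x_8) = 16.581375, coefficient = 2
x_9 = 2.7750, f(x_9) = 21.369234, coefficient = 4
x_10 = 3.0000, f(x_10) = 27.000000, coefficient = 1

I ≈ (0.225000/3) × 268.945312 = 20.170898
Exact value: 20.170898
Error: 0.000000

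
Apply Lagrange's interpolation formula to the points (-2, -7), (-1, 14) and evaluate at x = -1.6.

Lagrange interpolation formula:
P(x) = Σ yᵢ × Lᵢ(x)
where Lᵢ(x) = Π_{j≠i} (x - xⱼ)/(xᵢ - xⱼ)

L_0(-1.6) = (-1.6 - (-1))/(-2 - (-1)) = 0.600000
L_1(-1.6) = (-1.6 - (-2))/(-1 - (-2)) = 0.400000

P(-1.6) = (-7)×L_0(-1.6) + 14×L_1(-1.6)
P(-1.6) = 1.400000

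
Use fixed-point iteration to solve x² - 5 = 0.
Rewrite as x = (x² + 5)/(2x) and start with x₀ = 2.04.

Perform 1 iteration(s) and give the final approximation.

Equation: x² - 5 = 0
Fixed-point form: x = (x² + 5)/(2x)
x₀ = 2.04

x_1 = g(2.040000) = 2.245490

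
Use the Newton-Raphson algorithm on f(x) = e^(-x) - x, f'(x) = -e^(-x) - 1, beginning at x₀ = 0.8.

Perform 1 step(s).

f(x) = e^(-x) - x
f'(x) = -e^(-x) - 1
x₀ = 0.8

Newton-Raphson formula: x_{n+1} = x_n - f(x_n)/f'(x_n)

Iteration 1:
  f(0.800000) = -0.350671
  f'(0.800000) = -1.449329
  x_1 = 0.800000 - (-0.350671)/(-1.449329) = 0.558046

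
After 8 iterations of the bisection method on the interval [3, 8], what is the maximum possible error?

Bisection error bound: |error| ≤ (b-a)/2^n
|error| ≤ (8 - 3)/2^8 = 5/2^8
|error| ≤ 0.0195312500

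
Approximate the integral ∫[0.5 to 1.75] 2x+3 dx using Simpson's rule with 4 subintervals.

f(x) = 2x+3
a = 0.5, b = 1.75, n = 4
h = (b - a)/n = 0.312500

Simpson's rule: (h/3)[f(x₀) + 4f(x₁) + 2f(x₂) + ... + f(xₙ)]

x_0 = 0.5000, f(x_0) = 4.000000, coefficient = 1
x_1 = 0.8125, f(x_1) = 4.625000, coefficient = 4
x_2 = 1.1250, f(x_2) = 5.250000, coefficient = 2
x_3 = 1.4375, f(x_3) = 5.875000, coefficient = 4
x_4 = 1.7500, f(x_4) = 6.500000, coefficient = 1

I ≈ (0.312500/3) × 63.000000 = 6.562500
Exact value: 6.562500
Error: 0.000000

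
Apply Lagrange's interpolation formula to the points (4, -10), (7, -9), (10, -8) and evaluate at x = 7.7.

Lagrange interpolation formula:
P(x) = Σ yᵢ × Lᵢ(x)
where Lᵢ(x) = Π_{j≠i} (x - xⱼ)/(xᵢ - xⱼ)

L_0(7.7) = (7.7 - 7)/(4 - 7) × (7.7 - 10)/(4 - 10) = -0.089444
L_1(7.7) = (7.7 - 4)/(7 - 4) × (7.7 - 10)/(7 - 10) = 0.945556
L_2(7.7) = (7.7 - 4)/(10 - 4) × (7.7 - 7)/(10 - 7) = 0.143889

P(7.7) = (-10)×L_0(7.7) + (-9)×L_1(7.7) + (-8)×L_2(7.7)
P(7.7) = -8.766667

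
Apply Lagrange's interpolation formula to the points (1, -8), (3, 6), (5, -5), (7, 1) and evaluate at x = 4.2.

Lagrange interpolation formula:
P(x) = Σ yᵢ × Lᵢ(x)
where Lᵢ(x) = Π_{j≠i} (x - xⱼ)/(xᵢ - xⱼ)

L_0(4.2) = (4.2 - 3)/(1 - 3) × (4.2 - 5)/(1 - 5) × (4.2 - 7)/(1 - 7) = -0.056000
L_1(4.2) = (4.2 - 1)/(3 - 1) × (4.2 - 5)/(3 - 5) × (4.2 - 7)/(3 - 7) = 0.448000
L_2(4.2) = (4.2 - 1)/(5 - 1) × (4.2 - 3)/(5 - 3) × (4.2 - 7)/(5 - 7) = 0.672000
L_3(4.2) = (4.2 - 1)/(7 - 1) × (4.2 - 3)/(7 - 3) × (4.2 - 5)/(7 - 5) = -0.064000

P(4.2) = (-8)×L_0(4.2) + 6×L_1(4.2) + (-5)×L_2(4.2) + 1×L_3(4.2)
P(4.2) = -0.288000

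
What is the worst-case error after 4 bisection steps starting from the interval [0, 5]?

Bisection error bound: |error| ≤ (b-a)/2^n
|error| ≤ (5 - 0)/2^4 = 5/2^4
|error| ≤ 0.3125000000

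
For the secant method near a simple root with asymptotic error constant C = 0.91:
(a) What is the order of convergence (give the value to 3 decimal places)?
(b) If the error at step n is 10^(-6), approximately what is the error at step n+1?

(a) Secant method has superlinear convergence with order φ = (1+√5)/2 ≈ 1.618.
    This means |e_{n+1}| ≈ C|e_n|^1.618.

(b) With |e_n| = 10^(-6) and C = 0.91:
    |e_{n+1}| ≈ 0.91 × (10^(-6))^1.618 = 0.91 × 10^(-9.71)

(a) ≈ 1.618 (golden ratio); (b) |e_{n+1}| ≈ 1.782e-10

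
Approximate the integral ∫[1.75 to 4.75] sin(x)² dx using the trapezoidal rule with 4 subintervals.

f(x) = sin(x)²
a = 1.75, b = 4.75, n = 4
h = (b - a)/n = 0.750000

Trapezoidal rule: (h/2)[f(x₀) + 2f(x₁) + 2f(x₂) + ... + f(xₙ)]

x_0 = 1.7500, f(x_0) = 0.968228, coefficient = 1
x_1 = 2.5000, f(x_1) = 0.358169, coefficient = 2
x_2 = 3.2500, f(x_2) = 0.011706, coefficient = 2
x_3 = 4.0000, f(x_3) = 0.572750, coefficient = 2
x_4 = 4.7500, f(x_4) = 0.998586, coefficient = 1

I ≈ (0.750000/2) × 3.852065 = 1.444524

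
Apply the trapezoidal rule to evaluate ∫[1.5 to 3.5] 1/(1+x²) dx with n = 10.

f(x) = 1/(1+x²)
a = 1.5, b = 3.5, n = 10
h = (b - a)/n = 0.200000

Trapezoidal rule: (h/2)[f(x₀) + 2f(x₁) + 2f(x₂) + ... + f(xₙ)]

x_0 = 1.5000, f(x_0) = 0.307692, coefficient = 1
x_1 = 1.7000, f(x_1) = 0.257069, coefficient = 2
x_2 = 1.9000, f(x_2) = 0.216920, coefficient = 2
x_3 = 2.1000, f(x_3) = 0.184843, coefficient = 2
x_4 = 2.3000, f(x_4) = 0.158983, coefficient = 2
x_5 = 2.5000, f(x_5) = 0.137931, coefficient = 2
x_6 = 2.7000, f(x_6) = 0.120627, coefficient = 2
x_7 = 2.9000, f(x_7) = 0.106270, coefficient = 2
x_8 = 3.1000, f(x_8) = 0.094251, coefficient = 2
x_9 = 3.3000, f(x_9) = 0.084104, coefficient = 2
x_10 = 3.5000, f(x_10) = 0.075472, coefficient = 1

I ≈ (0.200000/2) × 3.105160 = 0.310516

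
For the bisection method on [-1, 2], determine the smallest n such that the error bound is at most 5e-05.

We need (b-a)/2^n ≤ 5e-05
(2 - (-1))/2^n ≤ 5e-05
3/2^n ≤ 5e-05
2^n ≥ 60000
n ≥ log₂(60000) = 15.87
n ≥ 16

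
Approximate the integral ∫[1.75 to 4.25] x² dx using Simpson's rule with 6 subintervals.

f(x) = x²
a = 1.75, b = 4.25, n = 6
h = (b - a)/n = 0.416667

Simpson's rule: (h/3)[f(x₀) + 4f(x₁) + 2f(x₂) + ... + f(xₙ)]

x_0 = 1.7500, f(x_0) = 3.062500, coefficient = 1
x_1 = 2.1667, f(x_1) = 4.694444, coefficient = 4
x_2 = 2.5833, f(x_2) = 6.673611, coefficient = 2
x_3 = 3.0000, f(x_3) = 9.000000, coefficient = 4
x_4 = 3.4167, f(x_4) = 11.673611, coefficient = 2
x_5 = 3.8333, f(x_5) = 14.694444, coefficient = 4
x_6 = 4.2500, f(x_6) = 18.062500, coefficient = 1

I ≈ (0.416667/3) × 171.375000 = 23.802083
Exact value: 23.802083
Error: 0.000000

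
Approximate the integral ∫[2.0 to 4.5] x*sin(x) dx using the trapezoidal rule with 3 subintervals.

f(x) = x*sin(x)
a = 2.0, b = 4.5, n = 3
h = (b - a)/n = 0.833333

Trapezoidal rule: (h/2)[f(x₀) + 2f(x₁) + 2f(x₂) + ... + f(xₙ)]

x_0 = 2.0000, f(x_0) = 1.818595, coefficient = 1
x_1 = 2.8333, f(x_1) = 0.859635, coefficient = 2
x_2 = 3.6667, f(x_2) = -1.838016, coefficient = 2
x_3 = 4.5000, f(x_3) = -4.398886, coefficient = 1

I ≈ (0.833333/2) × -4.537053 = -1.890439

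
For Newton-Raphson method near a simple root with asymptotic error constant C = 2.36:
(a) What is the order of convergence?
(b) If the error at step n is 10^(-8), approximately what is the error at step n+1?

(a) Newton-Raphson has quadratic (order 2) convergence near simple roots.
    This means |e_{n+1}| ≈ C|e_n|².

(b) With |e_n| = 10^(-8) and C = 2.36:
    |e_{n+1}| ≈ 2.36 × (10^(-8))² = 2.36 × 10^(-16)

(a) 2 (quadratic); (b) |e_{n+1}| ≈ 2.360e-16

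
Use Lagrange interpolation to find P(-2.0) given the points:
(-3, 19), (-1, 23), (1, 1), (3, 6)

Lagrange interpolation formula:
P(x) = Σ yᵢ × Lᵢ(x)
where Lᵢ(x) = Π_{j≠i} (x - xⱼ)/(xᵢ - xⱼ)

L_0(-2.0) = (-2.0 - (-1))/(-3 - (-1)) × (-2.0 - 1)/(-3 - 1) × (-2.0 - 3)/(-3 - 3) = 0.312500
L_1(-2.0) = (-2.0 - (-3))/(-1 - (-3)) × (-2.0 - 1)/(-1 - 1) × (-2.0 - 3)/(-1 - 3) = 0.937500
L_2(-2.0) = (-2.0 - (-3))/(1 - (-3)) × (-2.0 - (-1))/(1 - (-1)) × (-2.0 - 3)/(1 - 3) = -0.312500
L_3(-2.0) = (-2.0 - (-3))/(3 - (-3)) × (-2.0 - (-1))/(3 - (-1)) × (-2.0 - 1)/(3 - 1) = 0.062500

P(-2.0) = 19×L_0(-2.0) + 23×L_1(-2.0) + 1×L_2(-2.0) + 6×L_3(-2.0)
P(-2.0) = 27.562500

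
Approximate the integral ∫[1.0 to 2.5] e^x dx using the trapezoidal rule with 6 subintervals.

f(x) = e^x
a = 1.0, b = 2.5, n = 6
h = (b - a)/n = 0.250000

Trapezoidal rule: (h/2)[f(x₀) + 2f(x₁) + 2f(x₂) + ... + f(xₙ)]

x_0 = 1.0000, f(x_0) = 2.718282, coefficient = 1
x_1 = 1.2500, f(x_1) = 3.490343, coefficient = 2
x_2 = 1.5000, f(x_2) = 4.481689, coefficient = 2
x_3 = 1.7500, f(x_3) = 5.754603, coefficient = 2
x_4 = 2.0000, f(x_4) = 7.389056, coefficient = 2
x_5 = 2.2500, f(x_5) = 9.487736, coefficient = 2
x_6 = 2.5000, f(x_6) = 12.182494, coefficient = 1

I ≈ (0.250000/2) × 76.107629 = 9.513454
Exact value: 9.464212
Error: 0.049242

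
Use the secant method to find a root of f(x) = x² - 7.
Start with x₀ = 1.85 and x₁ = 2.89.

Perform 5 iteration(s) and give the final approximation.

f(x) = x² - 7
x₀ = 1.85, x₁ = 2.89

Secant formula: x_{n+1} = x_n - f(x_n)(x_n - x_{n-1})/(f(x_n) - f(x_{n-1}))

Iteration 1:
  f(1.850000) = -3.577500
  f(2.890000) = 1.352100
  x_2 = 2.890000 - 1.352100×(2.890000 - 1.850000)/(1.352100 - (-3.577500))
       = 2.604747
Iteration 2:
  f(2.890000) = 1.352100
  f(2.604747) = -0.215294
  x_3 = 2.604747 - (-0.215294)×(2.604747 - 2.890000)/(-0.215294 - 1.352100)
       = 2.643929
Iteration 3:
  f(2.604747) = -0.215294
  f(2.643929) = -0.009642
  x_4 = 2.643929 - (-0.009642)×(2.643929 - 2.604747)/(-0.009642 - (-0.215294))
       = 2.645766
Iteration 4:
  f(2.643929) = -0.009642
  f(2.645766) = 0.000075
  x_5 = 2.645766 - 0.000075×(2.645766 - 2.643929)/(0.000075 - (-0.009642))
       = 2.645751
Iteration 5:
  f(2.645766) = 0.000075
  f(2.645751) = 0.000000
  x_6 = 2.645751 - 0.000000×(2.645751 - 2.645766)/(0.000000 - 0.000075)
       = 2.645751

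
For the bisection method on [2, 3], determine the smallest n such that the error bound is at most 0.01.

We need (b-a)/2^n ≤ 0.01
(3 - 2)/2^n ≤ 0.01
1/2^n ≤ 0.01
2^n ≥ 100
n ≥ log₂(100) = 6.64
n ≥ 7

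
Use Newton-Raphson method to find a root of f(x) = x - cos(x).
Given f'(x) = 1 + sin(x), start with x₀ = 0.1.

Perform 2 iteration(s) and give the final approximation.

f(x) = x - cos(x)
f'(x) = 1 + sin(x)
x₀ = 0.1

Newton-Raphson formula: x_{n+1} = x_n - f(x_n)/f'(x_n)

Iteration 1:
  f(0.100000) = -0.895004
  f'(0.100000) = 1.099833
  x_1 = 0.100000 - (-0.895004)/1.099833 = 0.913763
Iteration 2:
  f(0.913763) = 0.302993
  f'(0.913763) = 1.791808
  x_2 = 0.913763 - 0.302993/1.791808 = 0.744664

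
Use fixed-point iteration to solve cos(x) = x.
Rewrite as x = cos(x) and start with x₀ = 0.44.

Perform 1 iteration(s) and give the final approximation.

Equation: cos(x) = x
Fixed-point form: x = cos(x)
x₀ = 0.44

x_1 = g(0.440000) = 0.904752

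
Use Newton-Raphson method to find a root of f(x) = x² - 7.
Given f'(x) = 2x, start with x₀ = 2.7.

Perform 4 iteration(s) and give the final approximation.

f(x) = x² - 7
f'(x) = 2x
x₀ = 2.7

Newton-Raphson formula: x_{n+1} = x_n - f(x_n)/f'(x_n)

Iteration 1:
  f(2.700000) = 0.290000
  f'(2.700000) = 5.400000
  x_1 = 2.700000 - 0.290000/5.400000 = 2.646296
Iteration 2:
  f(2.646296) = 0.002884
  f'(2.646296) = 5.292593
  x_2 = 2.646296 - 0.002884/5.292593 = 2.645751
Iteration 3:
  f(2.645751) = 0.000000
  f'(2.645751) = 5.291503
  x_3 = 2.645751 - 0.000000/5.291503 = 2.645751
Iteration 4:
  f(2.645751) = 0.000000
  f'(2.645751) = 5.291503
  x_4 = 2.645751 - 0.000000/5.291503 = 2.645751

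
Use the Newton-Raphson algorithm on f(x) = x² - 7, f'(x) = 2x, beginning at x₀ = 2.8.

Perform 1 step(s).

f(x) = x² - 7
f'(x) = 2x
x₀ = 2.8

Newton-Raphson formula: x_{n+1} = x_n - f(x_n)/f'(x_n)

Iteration 1:
  f(2.800000) = 0.840000
  f'(2.800000) = 5.600000
  x_1 = 2.800000 - 0.840000/5.600000 = 2.650000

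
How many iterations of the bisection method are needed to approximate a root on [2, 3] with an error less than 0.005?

We need (b-a)/2^n ≤ 0.005
(3 - 2)/2^n ≤ 0.005
1/2^n ≤ 0.005
2^n ≥ 200
n ≥ log₂(200) = 7.64
n ≥ 8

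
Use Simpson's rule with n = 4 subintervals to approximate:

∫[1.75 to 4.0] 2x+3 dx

f(x) = 2x+3
a = 1.75, b = 4.0, n = 4
h = (b - a)/n = 0.562500

Simpson's rule: (h/3)[f(x₀) + 4f(x₁) + 2f(x₂) + ... + f(xₙ)]

x_0 = 1.7500, f(x_0) = 6.500000, coefficient = 1
x_1 = 2.3125, f(x_1) = 7.625000, coefficient = 4
x_2 = 2.8750, f(x_2) = 8.750000, coefficient = 2
x_3 = 3.4375, f(x_3) = 9.875000, coefficient = 4
x_4 = 4.0000, f(x_4) = 11.000000, coefficient = 1

I ≈ (0.562500/3) × 105.000000 = 19.687500
Exact value: 19.687500
Error: 0.000000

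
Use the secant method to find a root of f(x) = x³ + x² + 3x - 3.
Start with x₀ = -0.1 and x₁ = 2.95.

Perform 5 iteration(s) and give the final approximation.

f(x) = x³ + x² + 3x - 3
x₀ = -0.1, x₁ = 2.95

Secant formula: x_{n+1} = x_n - f(x_n)(x_n - x_{n-1})/(f(x_n) - f(x_{n-1}))

Iteration 1:
  f(-0.100000) = -3.291000
  f(2.950000) = 40.224875
  x_2 = 2.950000 - 40.224875×(2.950000 - (-0.100000))/(40.224875 - (-3.291000))
       = 0.130664
Iteration 2:
  f(2.950000) = 40.224875
  f(0.130664) = -2.588704
  x_3 = 0.130664 - (-2.588704)×(0.130664 - 2.950000)/(-2.588704 - 40.224875)
       = 0.301134
Iteration 3:
  f(0.130664) = -2.588704
  f(0.301134) = -1.978609
  x_4 = 0.301134 - (-1.978609)×(0.301134 - 0.130664)/(-1.978609 - (-2.588704))
       = 0.853988
Iteration 4:
  f(0.301134) = -1.978609
  f(0.853988) = 0.914068
  x_5 = 0.853988 - 0.914068×(0.853988 - 0.301134)/(0.914068 - (-1.978609))
       = 0.679289
Iteration 5:
  f(0.853988) = 0.914068
  f(0.679289) = -0.187250
  x_6 = 0.679289 - (-0.187250)×(0.679289 - 0.853988)/(-0.187250 - 0.914068)
       = 0.708992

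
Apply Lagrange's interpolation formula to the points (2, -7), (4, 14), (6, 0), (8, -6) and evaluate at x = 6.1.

Lagrange interpolation formula:
P(x) = Σ yᵢ × Lᵢ(x)
where Lᵢ(x) = Π_{j≠i} (x - xⱼ)/(xᵢ - xⱼ)

L_0(6.1) = (6.1 - 4)/(2 - 4) × (6.1 - 6)/(2 - 6) × (6.1 - 8)/(2 - 8) = 0.008312
L_1(6.1) = (6.1 - 2)/(4 - 2) × (6.1 - 6)/(4 - 6) × (6.1 - 8)/(4 - 8) = -0.048687
L_2(6.1) = (6.1 - 2)/(6 - 2) × (6.1 - 4)/(6 - 4) × (6.1 - 8)/(6 - 8) = 1.022437
L_3(6.1) = (6.1 - 2)/(8 - 2) × (6.1 - 4)/(8 - 4) × (6.1 - 6)/(8 - 6) = 0.017937

P(6.1) = (-7)×L_0(6.1) + 14×L_1(6.1) + 0×L_2(6.1) + (-6)×L_3(6.1)
P(6.1) = -0.847437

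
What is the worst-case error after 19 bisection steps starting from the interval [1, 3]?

Bisection error bound: |error| ≤ (b-a)/2^n
|error| ≤ (3 - 1)/2^19 = 2/2^19
|error| ≤ 0.0000038147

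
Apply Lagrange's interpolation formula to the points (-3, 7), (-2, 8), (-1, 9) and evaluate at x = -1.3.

Lagrange interpolation formula:
P(x) = Σ yᵢ × Lᵢ(x)
where Lᵢ(x) = Π_{j≠i} (x - xⱼ)/(xᵢ - xⱼ)

L_0(-1.3) = (-1.3 - (-2))/(-3 - (-2)) × (-1.3 - (-1))/(-3 - (-1)) = -0.105000
L_1(-1.3) = (-1.3 - (-3))/(-2 - (-3)) × (-1.3 - (-1))/(-2 - (-1)) = 0.510000
L_2(-1.3) = (-1.3 - (-3))/(-1 - (-3)) × (-1.3 - (-2))/(-1 - (-2)) = 0.595000

P(-1.3) = 7×L_0(-1.3) + 8×L_1(-1.3) + 9×L_2(-1.3)
P(-1.3) = 8.700000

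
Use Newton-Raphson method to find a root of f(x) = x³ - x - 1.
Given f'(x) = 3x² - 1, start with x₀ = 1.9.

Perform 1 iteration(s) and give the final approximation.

f(x) = x³ - x - 1
f'(x) = 3x² - 1
x₀ = 1.9

Newton-Raphson formula: x_{n+1} = x_n - f(x_n)/f'(x_n)

Iteration 1:
  f(1.900000) = 3.959000
  f'(1.900000) = 9.830000
  x_1 = 1.900000 - 3.959000/9.830000 = 1.497253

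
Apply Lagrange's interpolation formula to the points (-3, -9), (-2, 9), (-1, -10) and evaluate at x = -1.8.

Lagrange interpolation formula:
P(x) = Σ yᵢ × Lᵢ(x)
where Lᵢ(x) = Π_{j≠i} (x - xⱼ)/(xᵢ - xⱼ)

L_0(-1.8) = (-1.8 - (-2))/(-3 - (-2)) × (-1.8 - (-1))/(-3 - (-1)) = -0.080000
L_1(-1.8) = (-1.8 - (-3))/(-2 - (-3)) × (-1.8 - (-1))/(-2 - (-1)) = 0.960000
L_2(-1.8) = (-1.8 - (-3))/(-1 - (-3)) × (-1.8 - (-2))/(-1 - (-2)) = 0.120000

P(-1.8) = (-9)×L_0(-1.8) + 9×L_1(-1.8) + (-10)×L_2(-1.8)
P(-1.8) = 8.160000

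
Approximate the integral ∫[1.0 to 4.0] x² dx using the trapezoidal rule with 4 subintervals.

f(x) = x²
a = 1.0, b = 4.0, n = 4
h = (b - a)/n = 0.750000

Trapezoidal rule: (h/2)[f(x₀) + 2f(x₁) + 2f(x₂) + ... + f(xₙ)]

x_0 = 1.0000, f(x_0) = 1.000000, coefficient = 1
x_1 = 1.7500, f(x_1) = 3.062500, coefficient = 2
x_2 = 2.5000, f(x_2) = 6.250000, coefficient = 2
x_3 = 3.2500, f(x_3) = 10.562500, coefficient = 2
x_4 = 4.0000, f(x_4) = 16.000000, coefficient = 1

I ≈ (0.750000/2) × 56.750000 = 21.281250
Exact value: 21.000000
Error: 0.281250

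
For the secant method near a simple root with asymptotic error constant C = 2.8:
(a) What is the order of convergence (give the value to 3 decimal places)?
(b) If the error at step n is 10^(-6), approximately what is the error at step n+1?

(a) Secant method has superlinear convergence with order φ = (1+√5)/2 ≈ 1.618.
    This means |e_{n+1}| ≈ C|e_n|^1.618.

(b) With |e_n| = 10^(-6) and C = 2.8:
    |e_{n+1}| ≈ 2.8 × (10^(-6))^1.618 = 2.8 × 10^(-9.71)

(a) ≈ 1.618 (golden ratio); (b) |e_{n+1}| ≈ 5.482e-10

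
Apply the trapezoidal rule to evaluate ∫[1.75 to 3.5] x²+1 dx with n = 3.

f(x) = x²+1
a = 1.75, b = 3.5, n = 3
h = (b - a)/n = 0.583333

Trapezoidal rule: (h/2)[f(x₀) + 2f(x₁) + 2f(x₂) + ... + f(xₙ)]

x_0 = 1.7500, f(x_0) = 4.062500, coefficient = 1
x_1 = 2.3333, f(x_1) = 6.444444, coefficient = 2
x_2 = 2.9167, f(x_2) = 9.506944, coefficient = 2
x_3 = 3.5000, f(x_3) = 13.250000, coefficient = 1

I ≈ (0.583333/2) × 49.215278 = 14.354456
Exact value: 14.255208
Error: 0.099248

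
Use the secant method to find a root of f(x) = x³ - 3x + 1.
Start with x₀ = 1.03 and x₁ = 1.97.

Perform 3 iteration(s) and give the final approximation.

f(x) = x³ - 3x + 1
x₀ = 1.03, x₁ = 1.97

Secant formula: x_{n+1} = x_n - f(x_n)(x_n - x_{n-1})/(f(x_n) - f(x_{n-1}))

Iteration 1:
  f(1.030000) = -0.997273
  f(1.970000) = 2.735373
  x_2 = 1.970000 - 2.735373×(1.970000 - 1.030000)/(2.735373 - (-0.997273))
       = 1.281145
Iteration 2:
  f(1.970000) = 2.735373
  f(1.281145) = -0.740649
  x_3 = 1.281145 - (-0.740649)×(1.281145 - 1.970000)/(-0.740649 - 2.735373)
       = 1.427922
Iteration 3:
  f(1.281145) = -0.740649
  f(1.427922) = -0.372288
  x_4 = 1.427922 - (-0.372288)×(1.427922 - 1.281145)/(-0.372288 - (-0.740649))
       = 1.576263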